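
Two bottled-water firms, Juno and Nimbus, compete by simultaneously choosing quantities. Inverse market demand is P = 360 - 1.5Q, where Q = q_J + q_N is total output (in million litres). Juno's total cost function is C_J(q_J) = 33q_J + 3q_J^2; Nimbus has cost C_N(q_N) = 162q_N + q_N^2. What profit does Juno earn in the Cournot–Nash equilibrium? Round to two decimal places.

Juno's profit: π_J = (360 - 1.5Q)q_J - (33q_J + 3q_J²). Setting ∂π_J/∂q_J = 0: 327 - 9q_J - (3/2)(q_N) = 0.
Nimbus's first-order condition: 198 - 5q_N - (3/2)(q_J) = 0.
Rearranging gives the reaction functions q_J = (327 - (3/2)q_N)/9 and q_N = (198 - (3/2)q_J)/5.
Solving the pair: q_J = 1784/57, q_N = 574/19.
Price P = 360 - (3/2)·61.5088 = 267.7368.
Juno's profit: 267.7368·(1784/57) - 33·(1784/57) - 3(1784/57)² = 4408.1108.

4408.11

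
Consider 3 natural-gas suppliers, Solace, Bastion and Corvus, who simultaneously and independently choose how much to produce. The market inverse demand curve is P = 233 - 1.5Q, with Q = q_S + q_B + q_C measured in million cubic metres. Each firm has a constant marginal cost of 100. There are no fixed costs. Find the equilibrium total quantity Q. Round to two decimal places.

A representative firm's profit is π_i = q_i(233 - 1.5Q) - 100q_i.
Setting ∂π_i/∂q_i = 0 with rivals' quantities fixed: 133 - 3q_i - (3/2)·Σ_{j≠i} q_j = 0.
With identical firms every q_j equals q_i, so Σ_{j≠i} q_j = 2q_i and 133 = 6q_i, giving q_i = 133/6.
Total output Q = 133/6 + 133/6 + 133/6 = 133/2.

66.50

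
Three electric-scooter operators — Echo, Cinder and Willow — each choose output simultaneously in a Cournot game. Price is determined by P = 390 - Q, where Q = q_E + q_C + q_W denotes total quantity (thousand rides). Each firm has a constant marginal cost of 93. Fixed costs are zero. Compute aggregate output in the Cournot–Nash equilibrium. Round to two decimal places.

A representative firm's profit is π_i = q_i(390 - Q) - 93q_i.
Setting ∂π_i/∂q_i = 0 with rivals' quantities fixed: 297 - 2q_i - Σ_{j≠i} q_j = 0.
By symmetry each firm produces the same amount; substituting Σ_{j≠i} q_j = 2q_i yields q_i = 297/4.
Total output Q = 297/4 + 297/4 + 297/4 = 891/4.

222.75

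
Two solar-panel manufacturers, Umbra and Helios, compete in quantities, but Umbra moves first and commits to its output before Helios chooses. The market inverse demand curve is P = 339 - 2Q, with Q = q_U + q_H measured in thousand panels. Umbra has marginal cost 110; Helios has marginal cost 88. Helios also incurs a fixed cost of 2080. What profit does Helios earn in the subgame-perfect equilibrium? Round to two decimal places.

639.53

The follower Helios best-responds to any q_U: π_H = (339 - 2Q)q_H - 88q_H.
Follower FOC: 251 - 2q_U - 4q_H = 0, so q_H(q_U) = (251 - 2q_U)/4.
The leader anticipates this reaction. Substituting into P = 339 - 2Q gives P = 427/2 - q_U, so π_U = (427/2 - q_U)q_U - 110q_U.
The leader's first-order condition 207/2 - 2q_U = 0 yields q_U = 207/4.
Then q_H = (251 - 2·(207/4))/4 = 295/8.
Price P = 339 - 2·(709/8) = 647/4.
Helios's profit: (647/4 - 88)·(295/8) - 2080 = 639.5313.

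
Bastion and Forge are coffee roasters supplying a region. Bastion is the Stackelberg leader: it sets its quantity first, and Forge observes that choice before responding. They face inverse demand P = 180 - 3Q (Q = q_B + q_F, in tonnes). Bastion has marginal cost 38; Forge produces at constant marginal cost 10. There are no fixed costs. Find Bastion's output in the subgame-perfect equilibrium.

19

Solve by backward induction. Given q_B, the follower Forge maximises π_F = (180 - 3q_B - 3q_F)q_F - 10q_F.
Setting the follower's marginal profit to zero, 170 - 3q_B - 6q_F = 0, i.e. q_F = (170 - 3q_B)/6.
The leader anticipates this reaction. Substituting into P = 180 - 3Q gives P = 95 - (3/2)q_B, so π_B = (95 - (3/2)q_B)q_B - 38q_B.
Maximising: ∂π_B/∂q_B = 57 - 3q_B = 0, giving q_B = 19.
Then q_F = (170 - 3·19)/6 = 113/6.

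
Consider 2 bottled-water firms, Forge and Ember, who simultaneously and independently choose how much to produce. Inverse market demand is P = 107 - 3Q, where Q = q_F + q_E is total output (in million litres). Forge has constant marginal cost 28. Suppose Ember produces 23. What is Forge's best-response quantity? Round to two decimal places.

1.67

With the rival's output fixed at 23, Forge's profit is π_F = (107 - 3·23 - 3q_F)q_F - (28q_F) = (38 - 3q_F)q_F - (28q_F).
∂π_F/∂q_F = 10 - 6q_F = 0, so q_F = 5/3.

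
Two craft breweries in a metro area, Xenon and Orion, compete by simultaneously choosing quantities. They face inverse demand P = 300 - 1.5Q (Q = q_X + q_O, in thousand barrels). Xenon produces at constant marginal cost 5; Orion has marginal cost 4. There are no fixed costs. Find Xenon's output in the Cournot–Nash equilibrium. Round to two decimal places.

Xenon's profit: π_X = (300 - 1.5Q)q_X - (5q_X). Setting ∂π_X/∂q_X = 0: 295 - 3q_X - (3/2)(q_O) = 0.
Orion's profit: π_O = (300 - 1.5Q)q_O - (4q_O). Setting ∂π_O/∂q_O = 0: 296 - 3q_O - (3/2)(q_X) = 0.
So q_X = (295 - (3/2)q_O)/3 and q_O = (296 - (3/2)q_X)/3.
Substituting one into the other gives q_X = 196/3 and q_O = 66.

65.33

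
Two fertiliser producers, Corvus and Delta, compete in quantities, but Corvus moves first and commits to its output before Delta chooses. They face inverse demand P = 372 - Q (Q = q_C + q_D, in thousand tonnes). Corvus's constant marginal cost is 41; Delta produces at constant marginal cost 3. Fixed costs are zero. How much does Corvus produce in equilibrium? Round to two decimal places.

146.50

The follower Delta best-responds to any q_C: π_D = (372 - Q)q_D - 3q_D.
Setting the follower's marginal profit to zero, 369 - q_C - 2q_D = 0, i.e. q_D = (369 - q_C)/2.
The leader anticipates this reaction. Substituting into P = 372 - Q gives P = 375/2 - (1/2)q_C, so π_C = (375/2 - (1/2)q_C)q_C - 41q_C.
Maximising: ∂π_C/∂q_C = 293/2 - q_C = 0, giving q_C = 293/2.
Then q_D = (369 - 293/2)/2 = 445/4.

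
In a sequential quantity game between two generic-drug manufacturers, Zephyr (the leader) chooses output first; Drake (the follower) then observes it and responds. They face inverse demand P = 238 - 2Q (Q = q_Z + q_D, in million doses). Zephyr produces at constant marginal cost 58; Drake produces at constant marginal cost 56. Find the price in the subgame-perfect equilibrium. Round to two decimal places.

102.50

Solve by backward induction. Given q_Z, the follower Drake maximises π_D = (238 - 2q_Z - 2q_D)q_D - 56q_D.
Setting the follower's marginal profit to zero, 182 - 2q_Z - 4q_D = 0, i.e. q_D = (182 - 2q_Z)/4.
Zephyr substitutes q_D(q_Z) into its own profit: π_Z = q_Z(238 - 2q_Z - (182 - 2q_Z)/2) - 58q_Z = (147 - q_Z)q_Z - 58q_Z.
Leader FOC: 89 - 2q_Z = 0, so q_Z = 89/2.
Then q_D = (182 - 2·(89/2))/4 = 93/4.
Total output Q = 271/4, so price P = 238 - 2·(271/4) = 205/2.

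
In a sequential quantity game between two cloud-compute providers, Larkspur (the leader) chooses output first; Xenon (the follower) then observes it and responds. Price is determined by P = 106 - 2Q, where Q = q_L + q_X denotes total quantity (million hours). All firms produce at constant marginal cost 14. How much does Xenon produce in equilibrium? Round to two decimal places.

11.50

The follower Xenon best-responds to any q_L: π_X = (106 - 2Q)q_X - 14q_X.
Follower FOC: 92 - 2q_L - 4q_X = 0, so q_X(q_L) = (92 - 2q_L)/4.
Larkspur substitutes q_X(q_L) into its own profit: π_L = q_L(106 - 2q_L - (92 - 2q_L)/2) - 14q_L = (60 - q_L)q_L - 14q_L.
The leader's first-order condition 46 - 2q_L = 0 yields q_L = 23.
Then q_X = (92 - 2·23)/4 = 23/2.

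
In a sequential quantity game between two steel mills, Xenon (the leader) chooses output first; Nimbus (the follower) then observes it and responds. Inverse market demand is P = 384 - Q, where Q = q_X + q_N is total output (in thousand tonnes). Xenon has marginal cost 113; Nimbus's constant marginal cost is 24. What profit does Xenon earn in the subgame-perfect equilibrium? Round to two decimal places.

4140.50

The follower Nimbus best-responds to any q_X: π_N = (384 - Q)q_N - 24q_N.
Setting the follower's marginal profit to zero, 360 - q_X - 2q_N = 0, i.e. q_N = (360 - q_X)/2.
The leader anticipates this reaction. Substituting into P = 384 - Q gives P = 204 - (1/2)q_X, so π_X = (204 - (1/2)q_X)q_X - 113q_X.
Leader FOC: 91 - q_X = 0, so q_X = 91.
Then q_N = (360 - 91)/2 = 269/2.
Price P = 384 - 451/2 = 317/2.
Xenon's profit: (317/2 - 113)·91 = 4140.5000.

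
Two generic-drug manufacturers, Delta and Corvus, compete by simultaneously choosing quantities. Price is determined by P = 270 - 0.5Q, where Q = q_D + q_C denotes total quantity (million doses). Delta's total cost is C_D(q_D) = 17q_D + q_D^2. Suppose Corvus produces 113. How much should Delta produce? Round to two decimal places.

With the rival's output fixed at 113, Delta's profit is π_D = (270 - (1/2)·113 - (1/2)q_D)q_D - (17q_D + q_D²) = (427/2 - (1/2)q_D)q_D - (17q_D + q_D²).
∂π_D/∂q_D = 393/2 - 3q_D = 0, so q_D = 131/2.

65.50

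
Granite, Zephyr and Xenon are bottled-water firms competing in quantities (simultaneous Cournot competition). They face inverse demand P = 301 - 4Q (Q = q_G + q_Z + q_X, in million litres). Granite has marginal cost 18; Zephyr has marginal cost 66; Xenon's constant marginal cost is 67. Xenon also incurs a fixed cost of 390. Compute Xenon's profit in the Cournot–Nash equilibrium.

Granite's profit: π_G = (301 - 4Q)q_G - (18q_G). Setting ∂π_G/∂q_G = 0: 283 - 8q_G - 4(q_Z + q_X) = 0.
Zephyr's profit: π_Z = (301 - 4Q)q_Z - (66q_Z). Setting ∂π_Z/∂q_Z = 0: 235 - 8q_Z - 4(q_G + q_X) = 0.
Xenon's profit: π_X = (301 - 4Q)q_X - (67q_X). Setting ∂π_X/∂q_X = 0: 234 - 8q_X - 4(q_G + q_Z) = 0.
Summing all 3 equations gives 752 − 16Q = 0, hence Q = 47.
Back-substituting: q_G = (283 − 188)/4 = 95/4, q_Z = (235 − 188)/4 = 47/4, q_X = (234 − 188)/4 = 23/2.
Price P = 301 - 4·47 = 113.
Xenon's profit: (113 - 67)·(23/2) - 390 = 139.

139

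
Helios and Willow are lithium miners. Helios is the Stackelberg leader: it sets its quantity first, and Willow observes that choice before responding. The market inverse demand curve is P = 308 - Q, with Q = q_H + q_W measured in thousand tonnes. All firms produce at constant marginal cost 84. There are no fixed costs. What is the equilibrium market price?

The follower Willow best-responds to any q_H: π_W = (308 - Q)q_W - 84q_W.
∂π_W/∂q_W = 224 - q_H - 2q_W = 0 gives the reaction function q_W = (224 - q_H)/2.
The leader anticipates this reaction. Substituting into P = 308 - Q gives P = 196 - (1/2)q_H, so π_H = (196 - (1/2)q_H)q_H - 84q_H.
Leader FOC: 112 - q_H = 0, so q_H = 112.
Then q_W = (224 - 112)/2 = 56.
Total output Q = 168, so price P = 308 - 168 = 140.

140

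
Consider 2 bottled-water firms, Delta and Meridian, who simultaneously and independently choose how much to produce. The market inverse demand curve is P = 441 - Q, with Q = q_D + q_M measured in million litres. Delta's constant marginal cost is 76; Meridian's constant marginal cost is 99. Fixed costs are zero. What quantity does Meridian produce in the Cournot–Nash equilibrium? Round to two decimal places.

Delta's profit: π_D = (441 - Q)q_D - (76q_D). Setting ∂π_D/∂q_D = 0: 365 - 2q_D - (q_M) = 0.
Meridian's profit: π_M = (441 - Q)q_M - (99q_M). Setting ∂π_M/∂q_M = 0: 342 - 2q_M - (q_D) = 0.
Rearranging gives the reaction functions q_D = (365 - q_M)/2 and q_M = (342 - q_D)/2.
Solving the pair: q_D = 388/3, q_M = 319/3.

106.33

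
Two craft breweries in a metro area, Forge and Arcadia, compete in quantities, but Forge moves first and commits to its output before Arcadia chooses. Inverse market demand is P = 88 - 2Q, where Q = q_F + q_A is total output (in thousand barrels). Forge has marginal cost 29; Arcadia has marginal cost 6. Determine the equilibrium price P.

38

The follower Arcadia best-responds to any q_F: π_A = (88 - 2Q)q_A - 6q_A.
Follower FOC: 82 - 2q_F - 4q_A = 0, so q_A(q_F) = (82 - 2q_F)/4.
Forge substitutes q_A(q_F) into its own profit: π_F = q_F(88 - 2q_F - (82 - 2q_F)/2) - 29q_F = (47 - q_F)q_F - 29q_F.
Maximising: ∂π_F/∂q_F = 18 - 2q_F = 0, giving q_F = 9.
Then q_A = (82 - 2·9)/4 = 16.
Total output Q = 25, so price P = 88 - 2·25 = 38.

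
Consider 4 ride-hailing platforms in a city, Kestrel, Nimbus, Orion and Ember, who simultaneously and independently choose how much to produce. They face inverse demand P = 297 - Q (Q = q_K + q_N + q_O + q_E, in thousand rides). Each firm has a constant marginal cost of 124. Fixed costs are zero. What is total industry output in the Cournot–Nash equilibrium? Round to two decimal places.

138.40

Each firm earns π_i = (297 - Q)q_i - 124q_i.
Setting ∂π_i/∂q_i = 0 with rivals' quantities fixed: 173 - 2q_i - Σ_{j≠i} q_j = 0.
With identical firms every q_j equals q_i, so Σ_{j≠i} q_j = 3q_i and 173 = 5q_i, giving q_i = 173/5.
Total output Q = 173/5 + 173/5 + 173/5 + 173/5 = 692/5.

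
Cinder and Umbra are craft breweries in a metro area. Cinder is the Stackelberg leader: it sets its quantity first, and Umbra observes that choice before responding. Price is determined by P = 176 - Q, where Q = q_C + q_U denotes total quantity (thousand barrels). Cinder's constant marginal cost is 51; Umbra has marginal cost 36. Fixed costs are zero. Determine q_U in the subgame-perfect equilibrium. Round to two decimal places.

42.50

The follower Umbra best-responds to any q_C: π_U = (176 - Q)q_U - 36q_U.
∂π_U/∂q_U = 140 - q_C - 2q_U = 0 gives the reaction function q_U = (140 - q_C)/2.
The leader anticipates this reaction. Substituting into P = 176 - Q gives P = 106 - (1/2)q_C, so π_C = (106 - (1/2)q_C)q_C - 51q_C.
The leader's first-order condition 55 - q_C = 0 yields q_C = 55.
Then q_U = (140 - 55)/2 = 85/2.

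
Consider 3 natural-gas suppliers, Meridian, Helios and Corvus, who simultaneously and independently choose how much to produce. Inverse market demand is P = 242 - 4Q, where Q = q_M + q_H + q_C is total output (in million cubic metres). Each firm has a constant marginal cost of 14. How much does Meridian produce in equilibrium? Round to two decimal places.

Each firm earns π_i = (242 - 4Q)q_i - 14q_i.
Setting ∂π_i/∂q_i = 0 with rivals' quantities fixed: 228 - 8q_i - 4·Σ_{j≠i} q_j = 0.
With identical firms every q_j equals q_i, so Σ_{j≠i} q_j = 2q_i and 228 = 16q_i, giving q_i = 57/4.

14.25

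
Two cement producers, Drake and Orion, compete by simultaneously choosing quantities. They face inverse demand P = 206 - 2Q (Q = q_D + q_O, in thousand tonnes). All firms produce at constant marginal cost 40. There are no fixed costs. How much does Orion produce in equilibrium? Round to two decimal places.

27.67

Each firm earns π_i = (206 - 2Q)q_i - 40q_i.
First-order condition (treating rivals' output as given): 166 - 4q_i - 2q_j = 0.
By symmetry each firm produces the same amount; substituting q_j = q_i yields q_i = 166/6 = 83/3.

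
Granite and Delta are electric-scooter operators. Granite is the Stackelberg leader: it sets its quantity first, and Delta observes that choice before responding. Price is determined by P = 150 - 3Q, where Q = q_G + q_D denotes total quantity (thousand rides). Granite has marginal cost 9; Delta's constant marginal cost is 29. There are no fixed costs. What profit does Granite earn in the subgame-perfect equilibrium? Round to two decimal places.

1080.04

The follower Delta best-responds to any q_G: π_D = (150 - 3Q)q_D - 29q_D.
Follower FOC: 121 - 3q_G - 6q_D = 0, so q_D(q_G) = (121 - 3q_G)/6.
The leader anticipates this reaction. Substituting into P = 150 - 3Q gives P = 179/2 - (3/2)q_G, so π_G = (179/2 - (3/2)q_G)q_G - 9q_G.
The leader's first-order condition 161/2 - 3q_G = 0 yields q_G = 161/6.
Then q_D = (121 - 3·(161/6))/6 = 27/4.
Price P = 150 - 3·(403/12) = 197/4.
Granite's profit: (197/4 - 9)·(161/6) = 1080.0417.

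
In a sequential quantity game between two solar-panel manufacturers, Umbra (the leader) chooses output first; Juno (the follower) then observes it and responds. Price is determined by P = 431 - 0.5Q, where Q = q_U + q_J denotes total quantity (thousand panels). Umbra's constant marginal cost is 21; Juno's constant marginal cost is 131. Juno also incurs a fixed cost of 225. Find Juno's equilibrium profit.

575

Solve by backward induction. Given q_U, the follower Juno maximises π_J = (431 - (1/2)q_U - (1/2)q_J)q_J - 131q_J.
Follower FOC: 300 - (1/2)q_U - q_J = 0, so q_J(q_U) = (300 - (1/2)q_U).
The leader anticipates this reaction. Substituting into P = 431 - 0.5Q gives P = 281 - (1/4)q_U, so π_U = (281 - (1/4)q_U)q_U - 21q_U.
Leader FOC: 260 - (1/2)q_U = 0, so q_U = 520.
Then q_J = (300 - (1/2)·520) = 40.
Price P = 431 - (1/2)·560 = 151.
Juno's profit: (151 - 131)·40 - 225 = 575.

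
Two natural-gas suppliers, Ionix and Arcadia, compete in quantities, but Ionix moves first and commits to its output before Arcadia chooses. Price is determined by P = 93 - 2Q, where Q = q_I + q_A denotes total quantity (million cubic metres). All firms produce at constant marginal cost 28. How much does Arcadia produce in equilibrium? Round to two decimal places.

Solve by backward induction. Given q_I, the follower Arcadia maximises π_A = (93 - 2q_I - 2q_A)q_A - 28q_A.
∂π_A/∂q_A = 65 - 2q_I - 4q_A = 0 gives the reaction function q_A = (65 - 2q_I)/4.
The leader anticipates this reaction. Substituting into P = 93 - 2Q gives P = 121/2 - q_I, so π_I = (121/2 - q_I)q_I - 28q_I.
The leader's first-order condition 65/2 - 2q_I = 0 yields q_I = 65/4.
Then q_A = (65 - 2·(65/4))/4 = 65/8.

8.13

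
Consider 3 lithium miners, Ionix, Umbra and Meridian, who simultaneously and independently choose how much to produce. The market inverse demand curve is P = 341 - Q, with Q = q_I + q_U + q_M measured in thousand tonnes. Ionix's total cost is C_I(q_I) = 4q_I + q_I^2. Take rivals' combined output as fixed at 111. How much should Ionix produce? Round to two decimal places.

With rivals' combined output fixed at 111, Ionix's profit is π_I = (341 - 111 - q_I)q_I - (4q_I + q_I²) = (230 - q_I)q_I - (4q_I + q_I²).
∂π_I/∂q_I = 226 - 4q_I = 0, so q_I = 113/2.

56.50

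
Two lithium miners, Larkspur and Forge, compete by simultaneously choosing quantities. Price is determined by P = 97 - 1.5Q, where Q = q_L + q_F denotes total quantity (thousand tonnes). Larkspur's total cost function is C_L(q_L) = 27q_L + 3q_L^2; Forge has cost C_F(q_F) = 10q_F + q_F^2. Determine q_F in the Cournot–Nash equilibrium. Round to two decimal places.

15.86

Larkspur's profit: π_L = (97 - 1.5Q)q_L - (27q_L + 3q_L²). Setting ∂π_L/∂q_L = 0: 70 - 9q_L - (3/2)(q_F) = 0.
Forge's profit: π_F = (97 - 1.5Q)q_F - (10q_F + q_F²). Setting ∂π_F/∂q_F = 0: 87 - 5q_F - (3/2)(q_L) = 0.
Best responses: q_L = (70 - (3/2)q_F)/9, q_F = (87 - (3/2)q_L)/5.
Substituting one into the other gives q_L = 878/171 and q_F = 904/57.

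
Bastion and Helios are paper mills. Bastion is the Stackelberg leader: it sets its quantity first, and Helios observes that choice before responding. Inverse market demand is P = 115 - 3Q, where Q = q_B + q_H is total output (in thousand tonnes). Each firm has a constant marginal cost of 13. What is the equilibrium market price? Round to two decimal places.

Solve by backward induction. Given q_B, the follower Helios maximises π_H = (115 - 3q_B - 3q_H)q_H - 13q_H.
Setting the follower's marginal profit to zero, 102 - 3q_B - 6q_H = 0, i.e. q_H = (102 - 3q_B)/6.
The leader anticipates this reaction. Substituting into P = 115 - 3Q gives P = 64 - (3/2)q_B, so π_B = (64 - (3/2)q_B)q_B - 13q_B.
Maximising: ∂π_B/∂q_B = 51 - 3q_B = 0, giving q_B = 17.
Then q_H = (102 - 3·17)/6 = 17/2.
Total output Q = 51/2, so price P = 115 - 3·(51/2) = 77/2.

38.50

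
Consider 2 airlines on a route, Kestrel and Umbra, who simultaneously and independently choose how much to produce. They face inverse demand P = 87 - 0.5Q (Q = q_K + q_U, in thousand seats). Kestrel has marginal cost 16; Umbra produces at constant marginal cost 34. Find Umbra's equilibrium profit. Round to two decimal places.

272.22

Kestrel's profit: π_K = (87 - 0.5Q)q_K - (16q_K). Setting ∂π_K/∂q_K = 0: 71 - q_K - (1/2)(q_U) = 0.
Umbra's profit: π_U = (87 - 0.5Q)q_U - (34q_U). Setting ∂π_U/∂q_U = 0: 53 - q_U - (1/2)(q_K) = 0.
Best responses: q_K = (71 - (1/2)q_U), q_U = (53 - (1/2)q_K).
Substituting one into the other gives q_K = 178/3 and q_U = 70/3.
Price P = 87 - (1/2)·(248/3) = 137/3.
Umbra's profit: (137/3 - 34)·(70/3) = 272.2222.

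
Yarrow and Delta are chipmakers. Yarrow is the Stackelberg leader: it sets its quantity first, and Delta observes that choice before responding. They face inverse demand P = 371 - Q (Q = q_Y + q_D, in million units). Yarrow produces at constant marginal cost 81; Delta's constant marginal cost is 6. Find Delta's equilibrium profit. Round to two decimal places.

16576.56

The follower Delta best-responds to any q_Y: π_D = (371 - Q)q_D - 6q_D.
Follower FOC: 365 - q_Y - 2q_D = 0, so q_D(q_Y) = (365 - q_Y)/2.
Yarrow substitutes q_D(q_Y) into its own profit: π_Y = q_Y(371 - q_Y - (365 - q_Y)/2) - 81q_Y = (377/2 - (1/2)q_Y)q_Y - 81q_Y.
Leader FOC: 215/2 - q_Y = 0, so q_Y = 215/2.
Then q_D = (365 - 215/2)/2 = 515/4.
Price P = 371 - 945/4 = 539/4.
Delta's profit: (539/4 - 6)·(515/4) = 16576.5625.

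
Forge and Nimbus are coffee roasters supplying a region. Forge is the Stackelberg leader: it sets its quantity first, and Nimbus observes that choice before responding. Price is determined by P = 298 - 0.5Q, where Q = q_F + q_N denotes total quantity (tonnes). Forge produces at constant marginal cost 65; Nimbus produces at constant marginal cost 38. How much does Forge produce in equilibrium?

206

Solve by backward induction. Given q_F, the follower Nimbus maximises π_N = (298 - (1/2)q_F - (1/2)q_N)q_N - 38q_N.
Follower FOC: 260 - (1/2)q_F - q_N = 0, so q_N(q_F) = (260 - (1/2)q_F).
The leader anticipates this reaction. Substituting into P = 298 - 0.5Q gives P = 168 - (1/4)q_F, so π_F = (168 - (1/4)q_F)q_F - 65q_F.
Leader FOC: 103 - (1/2)q_F = 0, so q_F = 206.
Then q_N = (260 - (1/2)·206) = 157.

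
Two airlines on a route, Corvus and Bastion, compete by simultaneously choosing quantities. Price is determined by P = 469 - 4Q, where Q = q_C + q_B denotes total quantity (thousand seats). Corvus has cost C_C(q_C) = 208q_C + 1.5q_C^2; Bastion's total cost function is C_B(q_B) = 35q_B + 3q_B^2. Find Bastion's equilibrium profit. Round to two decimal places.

Corvus's profit: π_C = (469 - 4Q)q_C - (208q_C + (3/2)q_C²). Setting ∂π_C/∂q_C = 0: 261 - 11q_C - 4(q_B) = 0.
Bastion's profit: π_B = (469 - 4Q)q_B - (35q_B + 3q_B²). Setting ∂π_B/∂q_B = 0: 434 - 14q_B - 4(q_C) = 0.
Best responses: q_C = (261 - 4q_B)/11, q_B = (434 - 4q_C)/14.
Solving the pair: q_C = 959/69, q_B = 1865/69.
Price P = 469 - 4·40.9275 = 305.2899.
Bastion's profit: 305.2899·(1865/69) - 35·(1865/69) - 3(1865/69)² = 5113.9624.

5113.96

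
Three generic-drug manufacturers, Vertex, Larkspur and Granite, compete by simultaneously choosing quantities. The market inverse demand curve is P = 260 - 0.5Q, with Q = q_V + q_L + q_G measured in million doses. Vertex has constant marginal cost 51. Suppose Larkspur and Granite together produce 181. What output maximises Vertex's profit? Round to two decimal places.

With rivals' combined output fixed at 181, Vertex's profit is π_V = (260 - (1/2)·181 - (1/2)q_V)q_V - (51q_V) = (339/2 - (1/2)q_V)q_V - (51q_V).
∂π_V/∂q_V = 237/2 - q_V = 0, so q_V = 237/2.

118.50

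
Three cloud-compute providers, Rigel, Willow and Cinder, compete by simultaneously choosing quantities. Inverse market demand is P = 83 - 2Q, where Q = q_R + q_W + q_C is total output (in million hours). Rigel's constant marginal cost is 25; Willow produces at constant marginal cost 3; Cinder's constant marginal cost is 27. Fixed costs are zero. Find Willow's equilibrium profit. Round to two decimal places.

Rigel's profit: π_R = (83 - 2Q)q_R - (25q_R). Setting ∂π_R/∂q_R = 0: 58 - 4q_R - 2(q_W + q_C) = 0.
Willow's first-order condition: 80 - 4q_W - 2(q_R + q_C) = 0.
Cinder's profit: π_C = (83 - 2Q)q_C - (27q_C). Setting ∂π_C/∂q_C = 0: 56 - 4q_C - 2(q_R + q_W) = 0.
Summing all 3 equations gives 194 − 8Q = 0, hence Q = 97/4.
Back-substituting: q_R = (58 − 97/2)/2 = 19/4, q_W = (80 − 97/2)/2 = 63/4, q_C = (56 − 97/2)/2 = 15/4.
Price P = 83 - 2·(97/4) = 69/2.
Willow's profit: (69/2 - 3)·(63/4) = 496.1250.

496.13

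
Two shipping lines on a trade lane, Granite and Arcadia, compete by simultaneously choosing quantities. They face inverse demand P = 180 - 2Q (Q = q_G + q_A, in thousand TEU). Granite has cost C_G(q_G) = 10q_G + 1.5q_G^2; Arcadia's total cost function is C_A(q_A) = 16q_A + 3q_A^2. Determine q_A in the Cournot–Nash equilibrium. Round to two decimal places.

12.24

Granite's profit: π_G = (180 - 2Q)q_G - (10q_G + (3/2)q_G²). Setting ∂π_G/∂q_G = 0: 170 - 7q_G - 2(q_A) = 0.
Arcadia's profit: π_A = (180 - 2Q)q_A - (16q_A + 3q_A²). Setting ∂π_A/∂q_A = 0: 164 - 10q_A - 2(q_G) = 0.
So q_G = (170 - 2q_A)/7 and q_A = (164 - 2q_G)/10.
Solving the pair: q_G = 686/33, q_A = 404/33.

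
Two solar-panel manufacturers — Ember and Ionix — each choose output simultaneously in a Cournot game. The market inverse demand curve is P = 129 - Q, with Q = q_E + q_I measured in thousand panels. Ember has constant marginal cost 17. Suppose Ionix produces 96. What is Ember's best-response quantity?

With the rival's output fixed at 96, Ember's profit is π_E = (129 - 96 - q_E)q_E - (17q_E) = (33 - q_E)q_E - (17q_E).
∂π_E/∂q_E = 16 - 2q_E = 0, so q_E = 8.

8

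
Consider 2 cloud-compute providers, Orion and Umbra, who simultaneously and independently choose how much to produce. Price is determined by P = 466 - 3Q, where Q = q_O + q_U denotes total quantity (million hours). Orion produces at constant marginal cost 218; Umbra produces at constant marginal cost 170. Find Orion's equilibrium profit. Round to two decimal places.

1481.48

Orion's profit: π_O = (466 - 3Q)q_O - (218q_O). Setting ∂π_O/∂q_O = 0: 248 - 6q_O - 3(q_U) = 0.
Umbra's profit: π_U = (466 - 3Q)q_U - (170q_U). Setting ∂π_U/∂q_U = 0: 296 - 6q_U - 3(q_O) = 0.
Best responses: q_O = (248 - 3q_U)/6, q_U = (296 - 3q_O)/6.
Substituting one into the other gives q_O = 200/9 and q_U = 344/9.
Price P = 466 - 3·(544/9) = 854/3.
Orion's profit: (854/3 - 218)·(200/9) = 1481.4815.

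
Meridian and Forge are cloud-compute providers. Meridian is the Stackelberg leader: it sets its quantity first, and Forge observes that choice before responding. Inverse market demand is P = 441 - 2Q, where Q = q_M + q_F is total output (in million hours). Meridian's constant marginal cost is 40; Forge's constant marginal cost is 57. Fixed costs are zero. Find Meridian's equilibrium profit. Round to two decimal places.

Solve by backward induction. Given q_M, the follower Forge maximises π_F = (441 - 2q_M - 2q_F)q_F - 57q_F.
Follower FOC: 384 - 2q_M - 4q_F = 0, so q_F(q_M) = (384 - 2q_M)/4.
Meridian substitutes q_F(q_M) into its own profit: π_M = q_M(441 - 2q_M - (384 - 2q_M)/2) - 40q_M = (249 - q_M)q_M - 40q_M.
The leader's first-order condition 209 - 2q_M = 0 yields q_M = 209/2.
Then q_F = (384 - 2·(209/2))/4 = 175/4.
Price P = 441 - 2·(593/4) = 289/2.
Meridian's profit: (289/2 - 40)·(209/2) = 10920.2500.

10920.25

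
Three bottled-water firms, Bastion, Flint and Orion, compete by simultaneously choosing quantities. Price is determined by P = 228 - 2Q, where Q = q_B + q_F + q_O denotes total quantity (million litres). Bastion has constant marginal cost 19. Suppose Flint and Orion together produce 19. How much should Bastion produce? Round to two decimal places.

42.75

With rivals' combined output fixed at 19, Bastion's profit is π_B = (228 - 2·19 - 2q_B)q_B - (19q_B) = (190 - 2q_B)q_B - (19q_B).
∂π_B/∂q_B = 171 - 4q_B = 0, so q_B = 171/4.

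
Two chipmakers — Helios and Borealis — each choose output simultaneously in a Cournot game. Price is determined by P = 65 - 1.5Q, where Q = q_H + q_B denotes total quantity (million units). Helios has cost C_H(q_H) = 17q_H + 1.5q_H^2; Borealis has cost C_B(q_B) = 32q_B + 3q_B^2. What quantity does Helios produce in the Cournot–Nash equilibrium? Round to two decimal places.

7.39

Helios's profit: π_H = (65 - 1.5Q)q_H - (17q_H + (3/2)q_H²). Setting ∂π_H/∂q_H = 0: 48 - 6q_H - (3/2)(q_B) = 0.
Borealis's first-order condition: 33 - 9q_B - (3/2)(q_H) = 0.
So q_H = (48 - (3/2)q_B)/6 and q_B = (33 - (3/2)q_H)/9.
Substituting one into the other gives q_H = 170/23 and q_B = 56/23.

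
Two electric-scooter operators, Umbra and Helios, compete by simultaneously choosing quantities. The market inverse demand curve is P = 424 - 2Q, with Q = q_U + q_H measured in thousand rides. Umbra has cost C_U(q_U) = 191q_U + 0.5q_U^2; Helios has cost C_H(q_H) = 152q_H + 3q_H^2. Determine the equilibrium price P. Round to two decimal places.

307.48

Umbra's profit: π_U = (424 - 2Q)q_U - (191q_U + (1/2)q_U²). Setting ∂π_U/∂q_U = 0: 233 - 5q_U - 2(q_H) = 0.
Helios's profit: π_H = (424 - 2Q)q_H - (152q_H + 3q_H²). Setting ∂π_H/∂q_H = 0: 272 - 10q_H - 2(q_U) = 0.
Rearranging gives the reaction functions q_U = (233 - 2q_H)/5 and q_H = (272 - 2q_U)/10.
Solving the pair: q_U = 893/23, q_H = 447/23.
Total output Q = 1340/23, so price P = 424 - 2·(1340/23) = 307.4783.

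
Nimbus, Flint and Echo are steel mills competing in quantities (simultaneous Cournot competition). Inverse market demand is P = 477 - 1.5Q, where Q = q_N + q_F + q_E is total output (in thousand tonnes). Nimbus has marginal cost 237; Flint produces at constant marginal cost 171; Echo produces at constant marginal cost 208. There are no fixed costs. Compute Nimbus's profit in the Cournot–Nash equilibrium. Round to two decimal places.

876.04

Nimbus's profit: π_N = (477 - 1.5Q)q_N - (237q_N). Setting ∂π_N/∂q_N = 0: 240 - 3q_N - (3/2)(q_F + q_E) = 0.
Flint's profit: π_F = (477 - 1.5Q)q_F - (171q_F). Setting ∂π_F/∂q_F = 0: 306 - 3q_F - (3/2)(q_N + q_E) = 0.
Echo's profit: π_E = (477 - 1.5Q)q_E - (208q_E). Setting ∂π_E/∂q_E = 0: 269 - 3q_E - (3/2)(q_N + q_F) = 0.
Summing all 3 equations gives 815 − 6Q = 0, hence Q = 815/6.
Back-substituting: q_N = (240 − 815/4)/(3/2) = 145/6, q_F = (306 − 815/4)/(3/2) = 409/6, q_E = (269 − 815/4)/(3/2) = 87/2.
Price P = 477 - (3/2)·(815/6) = 1093/4.
Nimbus's profit: (1093/4 - 237)·(145/6) = 876.0417.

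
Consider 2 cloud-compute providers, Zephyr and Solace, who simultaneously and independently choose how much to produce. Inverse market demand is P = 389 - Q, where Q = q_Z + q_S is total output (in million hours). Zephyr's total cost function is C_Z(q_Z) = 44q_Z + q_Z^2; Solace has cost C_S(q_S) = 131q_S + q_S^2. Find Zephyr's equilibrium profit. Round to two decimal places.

11190.08

Zephyr's profit: π_Z = (389 - Q)q_Z - (44q_Z + q_Z²). Setting ∂π_Z/∂q_Z = 0: 345 - 4q_Z - (q_S) = 0.
Solace's first-order condition: 258 - 4q_S - (q_Z) = 0.
Rearranging gives the reaction functions q_Z = (345 - q_S)/4 and q_S = (258 - q_Z)/4.
Substituting one into the other gives q_Z = 374/5 and q_S = 229/5.
Price P = 389 - 603/5 = 1342/5.
Zephyr's profit: (1342/5)·(374/5) - 44·(374/5) - (374/5)² = 11190.0800.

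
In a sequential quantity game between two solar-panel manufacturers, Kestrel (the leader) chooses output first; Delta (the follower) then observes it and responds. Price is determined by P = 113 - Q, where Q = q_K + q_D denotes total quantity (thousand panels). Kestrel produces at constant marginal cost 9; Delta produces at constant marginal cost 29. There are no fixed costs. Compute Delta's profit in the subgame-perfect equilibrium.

The follower Delta best-responds to any q_K: π_D = (113 - Q)q_D - 29q_D.
Setting the follower's marginal profit to zero, 84 - q_K - 2q_D = 0, i.e. q_D = (84 - q_K)/2.
Kestrel substitutes q_D(q_K) into its own profit: π_K = q_K(113 - q_K - (84 - q_K)/2) - 9q_K = (71 - (1/2)q_K)q_K - 9q_K.
Maximising: ∂π_K/∂q_K = 62 - q_K = 0, giving q_K = 62.
Then q_D = (84 - 62)/2 = 11.
Price P = 113 - 73 = 40.
Delta's profit: (40 - 29)·11 = 121.

121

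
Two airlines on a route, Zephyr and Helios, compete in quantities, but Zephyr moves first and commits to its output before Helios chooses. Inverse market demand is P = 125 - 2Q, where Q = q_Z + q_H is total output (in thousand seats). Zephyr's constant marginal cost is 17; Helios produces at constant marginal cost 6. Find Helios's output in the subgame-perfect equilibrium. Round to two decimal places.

The follower Helios best-responds to any q_Z: π_H = (125 - 2Q)q_H - 6q_H.
∂π_H/∂q_H = 119 - 2q_Z - 4q_H = 0 gives the reaction function q_H = (119 - 2q_Z)/4.
The leader anticipates this reaction. Substituting into P = 125 - 2Q gives P = 131/2 - q_Z, so π_Z = (131/2 - q_Z)q_Z - 17q_Z.
Maximising: ∂π_Z/∂q_Z = 97/2 - 2q_Z = 0, giving q_Z = 97/4.
Then q_H = (119 - 2·(97/4))/4 = 141/8.

17.63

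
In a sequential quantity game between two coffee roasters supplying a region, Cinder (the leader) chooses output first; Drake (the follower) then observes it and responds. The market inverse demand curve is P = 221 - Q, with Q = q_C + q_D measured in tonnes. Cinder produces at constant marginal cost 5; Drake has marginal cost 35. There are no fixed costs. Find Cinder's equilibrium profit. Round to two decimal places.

The follower Drake best-responds to any q_C: π_D = (221 - Q)q_D - 35q_D.
∂π_D/∂q_D = 186 - q_C - 2q_D = 0 gives the reaction function q_D = (186 - q_C)/2.
Cinder substitutes q_D(q_C) into its own profit: π_C = q_C(221 - q_C - (186 - q_C)/2) - 5q_C = (128 - (1/2)q_C)q_C - 5q_C.
The leader's first-order condition 123 - q_C = 0 yields q_C = 123.
Then q_D = (186 - 123)/2 = 63/2.
Price P = 221 - 309/2 = 133/2.
Cinder's profit: (133/2 - 5)·123 = 7564.5000.

7564.50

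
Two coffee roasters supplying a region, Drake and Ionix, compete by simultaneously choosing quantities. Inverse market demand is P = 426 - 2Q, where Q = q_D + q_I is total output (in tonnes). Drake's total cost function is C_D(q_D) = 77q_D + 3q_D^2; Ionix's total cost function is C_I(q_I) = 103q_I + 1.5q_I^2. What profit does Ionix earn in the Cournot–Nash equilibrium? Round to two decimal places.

Drake's profit: π_D = (426 - 2Q)q_D - (77q_D + 3q_D²). Setting ∂π_D/∂q_D = 0: 349 - 10q_D - 2(q_I) = 0.
Ionix's profit: π_I = (426 - 2Q)q_I - (103q_I + (3/2)q_I²). Setting ∂π_I/∂q_I = 0: 323 - 7q_I - 2(q_D) = 0.
So q_D = (349 - 2q_I)/10 and q_I = (323 - 2q_D)/7.
Solving the pair: q_D = 599/22, q_I = 422/11.
Price P = 426 - 2·(1443/22) = 294.8182.
Ionix's profit: 294.8182·(422/11) - 103·(422/11) - (3/2)(422/11)² = 5151.1901.

5151.19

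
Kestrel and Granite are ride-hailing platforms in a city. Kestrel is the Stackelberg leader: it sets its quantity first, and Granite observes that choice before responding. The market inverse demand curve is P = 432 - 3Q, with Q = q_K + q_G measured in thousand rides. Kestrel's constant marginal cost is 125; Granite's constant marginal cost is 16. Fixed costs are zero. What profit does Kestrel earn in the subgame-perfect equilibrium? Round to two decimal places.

Solve by backward induction. Given q_K, the follower Granite maximises π_G = (432 - 3q_K - 3q_G)q_G - 16q_G.
Follower FOC: 416 - 3q_K - 6q_G = 0, so q_G(q_K) = (416 - 3q_K)/6.
Kestrel substitutes q_G(q_K) into its own profit: π_K = q_K(432 - 3q_K - (416 - 3q_K)/2) - 125q_K = (224 - (3/2)q_K)q_K - 125q_K.
Leader FOC: 99 - 3q_K = 0, so q_K = 33.
Then q_G = (416 - 3·33)/6 = 317/6.
Price P = 432 - 3·(515/6) = 349/2.
Kestrel's profit: (349/2 - 125)·33 = 1633.5000.

1633.50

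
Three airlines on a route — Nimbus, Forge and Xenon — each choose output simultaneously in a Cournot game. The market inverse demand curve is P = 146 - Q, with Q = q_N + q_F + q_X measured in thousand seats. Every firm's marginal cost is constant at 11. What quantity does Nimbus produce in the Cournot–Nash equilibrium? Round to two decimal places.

A representative firm's profit is π_i = q_i(146 - Q) - 11q_i.
Setting ∂π_i/∂q_i = 0 with rivals' quantities fixed: 135 - 2q_i - Σ_{j≠i} q_j = 0.
With identical firms every q_j equals q_i, so Σ_{j≠i} q_j = 2q_i and 135 = 4q_i, giving q_i = 135/4.

33.75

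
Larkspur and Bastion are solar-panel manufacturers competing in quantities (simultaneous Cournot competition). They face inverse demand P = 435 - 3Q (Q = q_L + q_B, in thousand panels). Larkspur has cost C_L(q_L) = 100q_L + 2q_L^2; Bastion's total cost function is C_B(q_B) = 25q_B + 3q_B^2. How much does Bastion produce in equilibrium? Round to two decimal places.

27.88

Larkspur's profit: π_L = (435 - 3Q)q_L - (100q_L + 2q_L²). Setting ∂π_L/∂q_L = 0: 335 - 10q_L - 3(q_B) = 0.
Bastion's profit: π_B = (435 - 3Q)q_B - (25q_B + 3q_B²). Setting ∂π_B/∂q_B = 0: 410 - 12q_B - 3(q_L) = 0.
So q_L = (335 - 3q_B)/10 and q_B = (410 - 3q_L)/12.
Solving the pair: q_L = 930/37, q_B = 27.8829.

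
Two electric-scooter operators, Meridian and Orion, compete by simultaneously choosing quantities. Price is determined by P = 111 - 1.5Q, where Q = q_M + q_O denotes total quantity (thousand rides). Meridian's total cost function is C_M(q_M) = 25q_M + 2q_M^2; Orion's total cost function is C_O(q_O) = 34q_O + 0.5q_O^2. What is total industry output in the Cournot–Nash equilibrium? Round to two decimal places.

24.80

Meridian's profit: π_M = (111 - 1.5Q)q_M - (25q_M + 2q_M²). Setting ∂π_M/∂q_M = 0: 86 - 7q_M - (3/2)(q_O) = 0.
Orion's first-order condition: 77 - 4q_O - (3/2)(q_M) = 0.
Best responses: q_M = (86 - (3/2)q_O)/7, q_O = (77 - (3/2)q_M)/4.
Solving the pair: q_M = 914/103, q_O = 1640/103.
Total output Q = 914/103 + 1640/103 = 24.7961.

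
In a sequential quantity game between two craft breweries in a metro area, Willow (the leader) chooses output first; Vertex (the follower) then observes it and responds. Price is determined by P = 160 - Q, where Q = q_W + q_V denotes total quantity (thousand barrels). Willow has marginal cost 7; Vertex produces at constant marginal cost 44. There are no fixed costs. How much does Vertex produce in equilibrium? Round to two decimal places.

Solve by backward induction. Given q_W, the follower Vertex maximises π_V = (160 - q_W - q_V)q_V - 44q_V.
∂π_V/∂q_V = 116 - q_W - 2q_V = 0 gives the reaction function q_V = (116 - q_W)/2.
Willow substitutes q_V(q_W) into its own profit: π_W = q_W(160 - q_W - (116 - q_W)/2) - 7q_W = (102 - (1/2)q_W)q_W - 7q_W.
Maximising: ∂π_W/∂q_W = 95 - q_W = 0, giving q_W = 95.
Then q_V = (116 - 95)/2 = 21/2.

10.50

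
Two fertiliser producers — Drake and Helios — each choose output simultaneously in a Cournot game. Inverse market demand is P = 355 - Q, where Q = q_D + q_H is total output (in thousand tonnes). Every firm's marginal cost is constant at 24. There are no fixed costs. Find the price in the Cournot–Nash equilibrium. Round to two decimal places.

134.33

Each firm earns π_i = (355 - Q)q_i - 24q_i.
First-order condition (treating rivals' output as given): 331 - 2q_i - q_j = 0.
By symmetry each firm produces the same amount; substituting q_j = q_i yields q_i = 331/3.
Total output Q = 662/3, so price P = 355 - 662/3 = 403/3.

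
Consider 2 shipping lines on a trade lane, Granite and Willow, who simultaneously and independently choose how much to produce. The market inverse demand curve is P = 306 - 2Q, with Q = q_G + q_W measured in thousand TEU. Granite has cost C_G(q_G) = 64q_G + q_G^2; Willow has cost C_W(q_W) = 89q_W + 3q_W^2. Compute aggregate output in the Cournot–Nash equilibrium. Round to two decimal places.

50.07

Granite's profit: π_G = (306 - 2Q)q_G - (64q_G + q_G²). Setting ∂π_G/∂q_G = 0: 242 - 6q_G - 2(q_W) = 0.
Willow's profit: π_W = (306 - 2Q)q_W - (89q_W + 3q_W²). Setting ∂π_W/∂q_W = 0: 217 - 10q_W - 2(q_G) = 0.
Rearranging gives the reaction functions q_G = (242 - 2q_W)/6 and q_W = (217 - 2q_G)/10.
Solving the pair: q_G = 993/28, q_W = 409/28.
Total output Q = 993/28 + 409/28 = 701/14.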